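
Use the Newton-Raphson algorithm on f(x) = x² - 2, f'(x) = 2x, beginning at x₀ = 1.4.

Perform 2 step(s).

f(x) = x² - 2
f'(x) = 2x
x₀ = 1.4

Newton-Raphson formula: x_{n+1} = x_n - f(x_n)/f'(x_n)

Iteration 1:
  f(1.400000) = -0.040000
  f'(1.400000) = 2.800000
  x_1 = 1.400000 - (-0.040000)/2.800000 = 1.414286
Iteration 2:
  f(1.414286) = 0.000204
  f'(1.414286) = 2.828571
  x_2 = 1.414286 - 0.000204/2.828571 = 1.414214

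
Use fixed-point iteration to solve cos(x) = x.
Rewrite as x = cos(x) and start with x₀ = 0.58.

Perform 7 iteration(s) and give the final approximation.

Equation: cos(x) = x
Fixed-point form: x = cos(x)
x₀ = 0.58

x_1 = g(0.580000) = 0.836463
x_2 = g(0.836463) = 0.670093
x_3 = g(0.670093) = 0.783764
x_4 = g(0.783764) = 0.708261
x_5 = g(0.708261) = 0.759494
x_6 = g(0.759494) = 0.725184
x_7 = g(0.725184) = 0.748377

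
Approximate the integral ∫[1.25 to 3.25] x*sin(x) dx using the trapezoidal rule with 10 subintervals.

f(x) = x*sin(x)
a = 1.25, b = 3.25, n = 10
h = (b - a)/n = 0.200000

Trapezoidal rule: (h/2)[f(x₀) + 2f(x₁) + 2f(x₂) + ... + f(xₙ)]

x_0 = 1.2500, f(x_0) = 1.186231, coefficient = 1
x_1 = 1.4500, f(x_1) = 1.439434, coefficient = 2
x_2 = 1.6500, f(x_2) = 1.644827, coefficient = 2
x_3 = 1.8500, f(x_3) = 1.778359, coefficient = 2
x_4 = 2.0500, f(x_4) = 1.819093, coefficient = 2
x_5 = 2.2500, f(x_5) = 1.750665, coefficient = 2
x_6 = 2.4500, f(x_6) = 1.562524, coefficient = 2
x_7 = 2.6500, f(x_7) = 1.250881, coefficient = 2
x_8 = 2.8500, f(x_8) = 0.819312, coefficient = 2
x_9 = 3.0500, f(x_9) = 0.278967, coefficient = 2
x_10 = 3.2500, f(x_10) = -0.351634, coefficient = 1

I ≈ (0.200000/2) × 25.522720 = 2.552272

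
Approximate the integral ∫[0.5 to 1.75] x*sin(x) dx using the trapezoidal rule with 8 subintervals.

f(x) = x*sin(x)
a = 0.5, b = 1.75, n = 8
h = (b - a)/n = 0.156250

Trapezoidal rule: (h/2)[f(x₀) + 2f(x₁) + 2f(x₂) + ... + f(xₙ)]

x_0 = 0.5000, f(x_0) = 0.239713, coefficient = 1
x_1 = 0.6562, f(x_1) = 0.400411, coefficient = 2
x_2 = 0.8125, f(x_2) = 0.589882, coefficient = 2
x_3 = 0.9688, f(x_3) = 0.798423, coefficient = 2
x_4 = 1.1250, f(x_4) = 1.015051, coefficient = 2
x_5 = 1.2812, f(x_5) = 1.227916, coefficient = 2
x_6 = 1.4375, f(x_6) = 1.424748, coefficient = 2
x_7 = 1.5938, f(x_7) = 1.593330, coefficient = 2
x_8 = 1.7500, f(x_8) = 1.721975, coefficient = 1

I ≈ (0.156250/2) × 16.061211 = 1.254782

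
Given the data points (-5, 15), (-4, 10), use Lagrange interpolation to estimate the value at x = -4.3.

Lagrange interpolation formula:
P(x) = Σ yᵢ × Lᵢ(x)
where Lᵢ(x) = Π_{j≠i} (x - xⱼ)/(xᵢ - xⱼ)

L_0(-4.3) = (-4.3 - (-4))/(-5 - (-4)) = 0.300000
L_1(-4.3) = (-4.3 - (-5))/(-4 - (-5)) = 0.700000

P(-4.3) = 15×L_0(-4.3) + 10×L_1(-4.3)
P(-4.3) = 11.500000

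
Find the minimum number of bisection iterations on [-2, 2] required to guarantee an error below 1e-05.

We need (b-a)/2^n ≤ 1e-05
(2 - (-2))/2^n ≤ 1e-05
4/2^n ≤ 1e-05
2^n ≥ 400000
n ≥ log₂(400000) = 18.61
n ≥ 19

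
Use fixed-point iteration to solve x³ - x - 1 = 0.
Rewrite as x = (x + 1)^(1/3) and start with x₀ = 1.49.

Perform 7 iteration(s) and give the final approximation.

Equation: x³ - x - 1 = 0
Fixed-point form: x = (x + 1)^(1/3)
x₀ = 1.49

x_1 = g(1.490000) = 1.355397
x_2 = g(1.355397) = 1.330520
x_3 = g(1.330520) = 1.325819
x_4 = g(1.325819) = 1.324927
x_5 = g(1.324927) = 1.324758
x_6 = g(1.324758) = 1.324726
x_7 = g(1.324726) = 1.324719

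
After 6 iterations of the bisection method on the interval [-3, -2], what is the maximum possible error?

Bisection error bound: |error| ≤ (b-a)/2^n
|error| ≤ (-2 - (-3))/2^6 = 1/2^6
|error| ≤ 0.0156250000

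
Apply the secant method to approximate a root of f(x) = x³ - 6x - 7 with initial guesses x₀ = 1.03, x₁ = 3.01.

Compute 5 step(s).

f(x) = x³ - 6x - 7
x₀ = 1.03, x₁ = 3.01

Secant formula: x_{n+1} = x_n - f(x_n)(x_n - x_{n-1})/(f(x_n) - f(x_{n-1}))

Iteration 1:
  f(1.030000) = -12.087273
  f(3.010000) = 2.210901
  x_2 = 3.010000 - 2.210901×(3.010000 - 1.030000)/(2.210901 - (-12.087273))
       = 2.703836
Iteration 2:
  f(3.010000) = 2.210901
  f(2.703836) = -3.456001
  x_3 = 2.703836 - (-3.456001)×(2.703836 - 3.010000)/(-3.456001 - 2.210901)
       = 2.890552
Iteration 3:
  f(2.703836) = -3.456001
  f(2.890552) = -0.191902
  x_4 = 2.890552 - (-0.191902)×(2.890552 - 2.703836)/(-0.191902 - (-3.456001))
       = 2.901530
Iteration 4:
  f(2.890552) = -0.191902
  f(2.901530) = 0.018437
  x_5 = 2.901530 - 0.018437×(2.901530 - 2.890552)/(0.018437 - (-0.191902))
       = 2.900568
Iteration 5:
  f(2.901530) = 0.018437
  f(2.900568) = -0.000084
  x_6 = 2.900568 - (-0.000084)×(2.900568 - 2.901530)/(-0.000084 - 0.018437)
       = 2.900572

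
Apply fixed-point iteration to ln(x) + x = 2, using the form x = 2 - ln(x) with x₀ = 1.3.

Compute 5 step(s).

Equation: ln(x) + x = 2
Fixed-point form: x = 2 - ln(x)
x₀ = 1.3

x_1 = g(1.300000) = 1.737636
x_2 = g(1.737636) = 1.447475
x_3 = g(1.447475) = 1.630180
x_4 = g(1.630180) = 1.511310
x_5 = g(1.511310) = 1.587023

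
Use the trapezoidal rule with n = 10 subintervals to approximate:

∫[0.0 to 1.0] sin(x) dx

f(x) = sin(x)
a = 0.0, b = 1.0, n = 10
h = (b - a)/n = 0.100000

Trapezoidal rule: (h/2)[f(x₀) + 2f(x₁) + 2f(x₂) + ... + f(xₙ)]

x_0 = 0.0000, f(x_0) = 0.000000, coefficient = 1
x_1 = 0.1000, f(x_1) = 0.099833, coefficient = 2
x_2 = 0.2000, f(x_2) = 0.198669, coefficient = 2
x_3 = 0.3000, f(x_3) = 0.295520, coefficient = 2
x_4 = 0.4000, f(x_4) = 0.389418, coefficient = 2
x_5 = 0.5000, f(x_5) = 0.479426, coefficient = 2
x_6 = 0.6000, f(x_6) = 0.564642, coefficient = 2
x_7 = 0.7000, f(x_7) = 0.644218, coefficient = 2
x_8 = 0.8000, f(x_8) = 0.717356, coefficient = 2
x_9 = 0.9000, f(x_9) = 0.783327, coefficient = 2
x_10 = 1.0000, f(x_10) = 0.841471, coefficient = 1

I ≈ (0.100000/2) × 9.186291 = 0.459315
Exact value: 0.459698
Error: 0.000383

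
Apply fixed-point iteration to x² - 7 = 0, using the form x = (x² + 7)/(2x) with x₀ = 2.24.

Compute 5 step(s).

Equation: x² - 7 = 0
Fixed-point form: x = (x² + 7)/(2x)
x₀ = 2.24

x_1 = g(2.240000) = 2.682500
x_2 = g(2.682500) = 2.646003
x_3 = g(2.646003) = 2.645751
x_4 = g(2.645751) = 2.645751
x_5 = g(2.645751) = 2.645751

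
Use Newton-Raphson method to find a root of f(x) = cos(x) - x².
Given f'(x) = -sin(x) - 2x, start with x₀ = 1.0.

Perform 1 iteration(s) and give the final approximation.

f(x) = cos(x) - x²
f'(x) = -sin(x) - 2x
x₀ = 1.0

Newton-Raphson formula: x_{n+1} = x_n - f(x_n)/f'(x_n)

Iteration 1:
  f(1.000000) = -0.459698
  f'(1.000000) = -2.841471
  x_1 = 1.000000 - (-0.459698)/(-2.841471) = 0.838218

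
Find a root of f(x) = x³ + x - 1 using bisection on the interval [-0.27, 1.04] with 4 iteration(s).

f(x) = x³ + x - 1
Initial interval: [-0.27, 1.04]

Iteration 1:
  c_1 = (-0.270000 + 1.040000)/2 = 0.385000
  f(c_1) = f(0.385000) = -0.557933
  f(a) × f(c) ≥ 0, new interval: [0.385000, 1.040000]
Iteration 2:
  c_2 = (0.385000 + 1.040000)/2 = 0.712500
  f(c_2) = f(0.712500) = 0.074205
  f(a) × f(c) < 0, new interval: [0.385000, 0.712500]
Iteration 3:
  c_3 = (0.385000 + 0.712500)/2 = 0.548750
  f(c_3) = f(0.548750) = -0.286007
  f(a) × f(c) ≥ 0, new interval: [0.548750, 0.712500]
Iteration 4:
  c_4 = (0.548750 + 0.712500)/2 = 0.630625
  f(c_4) = f(0.630625) = -0.118583
  f(a) × f(c) ≥ 0, new interval: [0.630625, 0.712500]

After 4 iteration(s), the approximation is c_4 = 0.630625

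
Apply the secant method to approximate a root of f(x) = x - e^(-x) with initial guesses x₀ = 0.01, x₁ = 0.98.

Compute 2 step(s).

f(x) = x - e^(-x)
x₀ = 0.01, x₁ = 0.98

Secant formula: x_{n+1} = x_n - f(x_n)(x_n - x_{n-1})/(f(x_n) - f(x_{n-1}))

Iteration 1:
  f(0.010000) = -0.980050
  f(0.980000) = 0.604689
  x_2 = 0.980000 - 0.604689×(0.980000 - 0.010000)/(0.604689 - (-0.980050))
       = 0.609877
Iteration 2:
  f(0.980000) = 0.604689
  f(0.609877) = 0.066459
  x_3 = 0.609877 - 0.066459×(0.609877 - 0.980000)/(0.066459 - 0.604689)
       = 0.564175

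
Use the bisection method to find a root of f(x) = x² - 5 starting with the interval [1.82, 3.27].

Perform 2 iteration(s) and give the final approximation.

f(x) = x² - 5
Initial interval: [1.82, 3.27]

Iteration 1:
  c_1 = (1.820000 + 3.270000)/2 = 2.545000
  f(c_1) = f(2.545000) = 1.477025
  f(a) × f(c) < 0, new interval: [1.820000, 2.545000]
Iteration 2:
  c_2 = (1.820000 + 2.545000)/2 = 2.182500
  f(c_2) = f(2.182500) = -0.236694
  f(a) × f(c) ≥ 0, new interval: [2.182500, 2.545000]

After 2 iteration(s), the approximation is c_2 = 2.182500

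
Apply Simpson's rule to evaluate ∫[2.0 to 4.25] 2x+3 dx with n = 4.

f(x) = 2x+3
a = 2.0, b = 4.25, n = 4
h = (b - a)/n = 0.562500

Simpson's rule: (h/3)[f(x₀) + 4f(x₁) + 2f(x₂) + ... + f(xₙ)]

x_0 = 2.0000, f(x_0) = 7.000000, coefficient = 1
x_1 = 2.5625, f(x_1) = 8.125000, coefficient = 4
x_2 = 3.1250, f(x_2) = 9.250000, coefficient = 2
x_3 = 3.6875, f(x_3) = 10.375000, coefficient = 4
x_4 = 4.2500, f(x_4) = 11.500000, coefficient = 1

I ≈ (0.562500/3) × 111.000000 = 20.812500
Exact value: 20.812500
Error: 0.000000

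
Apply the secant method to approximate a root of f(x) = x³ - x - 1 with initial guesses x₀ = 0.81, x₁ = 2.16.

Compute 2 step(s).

f(x) = x³ - x - 1
x₀ = 0.81, x₁ = 2.16

Secant formula: x_{n+1} = x_n - f(x_n)(x_n - x_{n-1})/(f(x_n) - f(x_{n-1}))

Iteration 1:
  f(0.810000) = -1.278559
  f(2.160000) = 6.917696
  x_2 = 2.160000 - 6.917696×(2.160000 - 0.810000)/(6.917696 - (-1.278559))
       = 1.020591
Iteration 2:
  f(2.160000) = 6.917696
  f(1.020591) = -0.957538
  x_3 = 1.020591 - (-0.957538)×(1.020591 - 2.160000)/(-0.957538 - 6.917696)
       = 1.159130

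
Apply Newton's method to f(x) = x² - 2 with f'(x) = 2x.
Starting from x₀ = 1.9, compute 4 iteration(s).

f(x) = x² - 2
f'(x) = 2x
x₀ = 1.9

Newton-Raphson formula: x_{n+1} = x_n - f(x_n)/f'(x_n)

Iteration 1:
  f(1.900000) = 1.610000
  f'(1.900000) = 3.800000
  x_1 = 1.900000 - 1.610000/3.800000 = 1.476316
Iteration 2:
  f(1.476316) = 0.179508
  f'(1.476316) = 2.952632
  x_2 = 1.476316 - 0.179508/2.952632 = 1.415520
Iteration 3:
  f(1.415520) = 0.003696
  f'(1.415520) = 2.831039
  x_3 = 1.415520 - 0.003696/2.831039 = 1.414214
Iteration 4:
  f(1.414214) = 0.000002
  f'(1.414214) = 2.828428
  x_4 = 1.414214 - 0.000002/2.828428 = 1.414214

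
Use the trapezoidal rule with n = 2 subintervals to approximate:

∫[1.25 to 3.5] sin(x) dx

f(x) = sin(x)
a = 1.25, b = 3.5, n = 2
h = (b - a)/n = 1.125000

Trapezoidal rule: (h/2)[f(x₀) + 2f(x₁) + 2f(x₂) + ... + f(xₙ)]

x_0 = 1.2500, f(x_0) = 0.948985, coefficient = 1
x_1 = 2.3750, f(x_1) = 0.693685, coefficient = 2
x_2 = 3.5000, f(x_2) = -0.350783, coefficient = 1

I ≈ (1.125000/2) × 1.985571 = 1.116884
Exact value: 1.251779
Error: 0.134895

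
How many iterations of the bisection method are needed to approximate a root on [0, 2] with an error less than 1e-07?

We need (b-a)/2^n ≤ 1e-07
(2 - 0)/2^n ≤ 1e-07
2/2^n ≤ 1e-07
2^n ≥ 20000000
n ≥ log₂(20000000) = 24.25
n ≥ 25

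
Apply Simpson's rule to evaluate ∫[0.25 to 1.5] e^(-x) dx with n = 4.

f(x) = e^(-x)
a = 0.25, b = 1.5, n = 4
h = (b - a)/n = 0.312500

Simpson's rule: (h/3)[f(x₀) + 4f(x₁) + 2f(x₂) + ... + f(xₙ)]

x_0 = 0.2500, f(x_0) = 0.778801, coefficient = 1
x_1 = 0.5625, f(x_1) = 0.569783, coefficient = 4
x_2 = 0.8750, f(x_2) = 0.416862, coefficient = 2
x_3 = 1.1875, f(x_3) = 0.304983, coefficient = 4
x_4 = 1.5000, f(x_4) = 0.223130, coefficient = 1

I ≈ (0.312500/3) × 5.334717 = 0.555700
Exact value: 0.555671
Error: 0.000029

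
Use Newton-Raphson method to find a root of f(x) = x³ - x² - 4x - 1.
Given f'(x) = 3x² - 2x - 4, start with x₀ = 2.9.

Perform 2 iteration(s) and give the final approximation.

f(x) = x³ - x² - 4x - 1
f'(x) = 3x² - 2x - 4
x₀ = 2.9

Newton-Raphson formula: x_{n+1} = x_n - f(x_n)/f'(x_n)

Iteration 1:
  f(2.900000) = 3.379000
  f'(2.900000) = 15.430000
  x_1 = 2.900000 - 3.379000/15.430000 = 2.681011
Iteration 2:
  f(2.681011) = 0.358761
  f'(2.681011) = 12.201438
  x_2 = 2.681011 - 0.358761/12.201438 = 2.651608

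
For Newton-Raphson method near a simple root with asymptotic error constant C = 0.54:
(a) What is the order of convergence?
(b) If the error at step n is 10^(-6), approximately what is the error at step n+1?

(a) Newton-Raphson has quadratic (order 2) convergence near simple roots.
    This means |e_{n+1}| ≈ C|e_n|².

(b) With |e_n| = 10^(-6) and C = 0.54:
    |e_{n+1}| ≈ 0.54 × (10^(-6))² = 0.54 × 10^(-12)

(a) 2 (quadratic); (b) |e_{n+1}| ≈ 5.400e-13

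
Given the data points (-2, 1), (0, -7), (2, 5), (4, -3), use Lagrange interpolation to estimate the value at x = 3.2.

Lagrange interpolation formula:
P(x) = Σ yᵢ × Lᵢ(x)
where Lᵢ(x) = Π_{j≠i} (x - xⱼ)/(xᵢ - xⱼ)

L_0(3.2) = (3.2 - 0)/(-2 - 0) × (3.2 - 2)/(-2 - 2) × (3.2 - 4)/(-2 - 4) = 0.064000
L_1(3.2) = (3.2 - (-2))/(0 - (-2)) × (3.2 - 2)/(0 - 2) × (3.2 - 4)/(0 - 4) = -0.312000
L_2(3.2) = (3.2 - (-2))/(2 - (-2)) × (3.2 - 0)/(2 - 0) × (3.2 - 4)/(2 - 4) = 0.832000
L_3(3.2) = (3.2 - (-2))/(4 - (-2)) × (3.2 - 0)/(4 - 0) × (3.2 - 2)/(4 - 2) = 0.416000

P(3.2) = 1×L_0(3.2) + (-7)×L_1(3.2) + 5×L_2(3.2) + (-3)×L_3(3.2)
P(3.2) = 5.160000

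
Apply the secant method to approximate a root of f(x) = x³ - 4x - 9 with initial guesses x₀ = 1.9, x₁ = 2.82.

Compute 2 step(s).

f(x) = x³ - 4x - 9
x₀ = 1.9, x₁ = 2.82

Secant formula: x_{n+1} = x_n - f(x_n)(x_n - x_{n-1})/(f(x_n) - f(x_{n-1}))

Iteration 1:
  f(1.900000) = -9.741000
  f(2.820000) = 2.145768
  x_2 = 2.820000 - 2.145768×(2.820000 - 1.900000)/(2.145768 - (-9.741000))
       = 2.653924
Iteration 2:
  f(2.820000) = 2.145768
  f(2.653924) = -0.923279
  x_3 = 2.653924 - (-0.923279)×(2.653924 - 2.820000)/(-0.923279 - 2.145768)
       = 2.703886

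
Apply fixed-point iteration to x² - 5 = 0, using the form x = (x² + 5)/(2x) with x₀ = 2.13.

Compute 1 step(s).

Equation: x² - 5 = 0
Fixed-point form: x = (x² + 5)/(2x)
x₀ = 2.13

x_1 = g(2.130000) = 2.238709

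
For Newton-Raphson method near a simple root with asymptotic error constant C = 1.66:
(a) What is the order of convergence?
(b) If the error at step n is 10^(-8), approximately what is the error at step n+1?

(a) Newton-Raphson has quadratic (order 2) convergence near simple roots.
    This means |e_{n+1}| ≈ C|e_n|².

(b) With |e_n| = 10^(-8) and C = 1.66:
    |e_{n+1}| ≈ 1.66 × (10^(-8))² = 1.66 × 10^(-16)

(a) 2 (quadratic); (b) |e_{n+1}| ≈ 1.660e-16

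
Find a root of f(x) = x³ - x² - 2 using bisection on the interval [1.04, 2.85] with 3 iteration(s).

f(x) = x³ - x² - 2
Initial interval: [1.04, 2.85]

Iteration 1:
  c_1 = (1.040000 + 2.850000)/2 = 1.945000
  f(c_1) = f(1.945000) = 1.574959
  f(a) × f(c) < 0, new interval: [1.040000, 1.945000]
Iteration 2:
  c_2 = (1.040000 + 1.945000)/2 = 1.492500
  f(c_2) = f(1.492500) = -0.902929
  f(a) × f(c) ≥ 0, new interval: [1.492500, 1.945000]
Iteration 3:
  c_3 = (1.492500 + 1.945000)/2 = 1.718750
  f(c_3) = f(1.718750) = 0.123260
  f(a) × f(c) < 0, new interval: [1.492500, 1.718750]

After 3 iteration(s), the approximation is c_3 = 1.718750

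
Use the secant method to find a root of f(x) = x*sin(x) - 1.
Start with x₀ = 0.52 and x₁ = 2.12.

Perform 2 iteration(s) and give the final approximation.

f(x) = x*sin(x) - 1
x₀ = 0.52, x₁ = 2.12

Secant formula: x_{n+1} = x_n - f(x_n)(x_n - x_{n-1})/(f(x_n) - f(x_{n-1}))

Iteration 1:
  f(0.520000) = -0.741622
  f(2.120000) = 0.808234
  x_2 = 2.120000 - 0.808234×(2.120000 - 0.520000)/(0.808234 - (-0.741622))
       = 1.285617
Iteration 2:
  f(2.120000) = 0.808234
  f(1.285617) = 0.233692
  x_3 = 1.285617 - 0.233692×(1.285617 - 2.120000)/(0.233692 - 0.808234)
       = 0.946235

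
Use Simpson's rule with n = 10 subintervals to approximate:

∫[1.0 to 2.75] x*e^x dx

f(x) = x*e^x
a = 1.0, b = 2.75, n = 10
h = (b - a)/n = 0.175000

Simpson's rule: (h/3)[f(x₀) + 4f(x₁) + 2f(x₂) + ... + f(xₙ)]

x_0 = 1.0000, f(x_0) = 2.718282, coefficient = 1
x_1 = 1.1750, f(x_1) = 3.804818, coefficient = 4
x_2 = 1.3500, f(x_2) = 5.207524, coefficient = 2
x_3 = 1.5250, f(x_3) = 7.007594, coefficient = 4
x_4 = 1.7000, f(x_4) = 9.305711, coefficient = 2
x_5 = 1.8750, f(x_5) = 12.226536, coefficient = 4
x_6 = 2.0500, f(x_6) = 15.924197, coefficient = 2
x_7 = 2.2250, f(x_7) = 20.588999, coefficient = 4
x_8 = 2.4000, f(x_8) = 26.455623, coefficient = 2
x_9 = 2.5750, f(x_9) = 33.813142, coefficient = 4
x_10 = 2.7500, f(x_10) = 43.017238, coefficient = 1

I ≈ (0.175000/3) × 469.285985 = 27.375016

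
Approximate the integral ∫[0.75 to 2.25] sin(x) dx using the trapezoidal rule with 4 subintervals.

f(x) = sin(x)
a = 0.75, b = 2.25, n = 4
h = (b - a)/n = 0.375000

Trapezoidal rule: (h/2)[f(x₀) + 2f(x₁) + 2f(x₂) + ... + f(xₙ)]

x_0 = 0.7500, f(x_0) = 0.681639, coefficient = 1
x_1 = 1.1250, f(x_1) = 0.902268, coefficient = 2
x_2 = 1.5000, f(x_2) = 0.997495, coefficient = 2
x_3 = 1.8750, f(x_3) = 0.954086, coefficient = 2
x_4 = 2.2500, f(x_4) = 0.778073, coefficient = 1

I ≈ (0.375000/2) × 7.167409 = 1.343889
Exact value: 1.359862
Error: 0.015973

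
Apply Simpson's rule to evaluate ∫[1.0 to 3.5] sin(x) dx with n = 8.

f(x) = sin(x)
a = 1.0, b = 3.5, n = 8
h = (b - a)/n = 0.312500

Simpson's rule: (h/3)[f(x₀) + 4f(x₁) + 2f(x₂) + ... + f(xₙ)]

x_0 = 1.0000, f(x_0) = 0.841471, coefficient = 1
x_1 = 1.3125, f(x_1) = 0.966827, coefficient = 4
x_2 = 1.6250, f(x_2) = 0.998531, coefficient = 2
x_3 = 1.9375, f(x_3) = 0.933514, coefficient = 4
x_4 = 2.2500, f(x_4) = 0.778073, coefficient = 2
x_5 = 2.5625, f(x_5) = 0.547265, coefficient = 4
x_6 = 2.8750, f(x_6) = 0.263446, coefficient = 2
x_7 = 3.1875, f(x_7) = -0.045891, coefficient = 4
x_8 = 3.5000, f(x_8) = -0.350783, coefficient = 1

I ≈ (0.312500/3) × 14.177646 = 1.476838
Exact value: 1.476759
Error: 0.000079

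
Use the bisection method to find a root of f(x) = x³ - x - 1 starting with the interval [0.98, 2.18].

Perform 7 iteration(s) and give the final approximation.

f(x) = x³ - x - 1
Initial interval: [0.98, 2.18]

Iteration 1:
  c_1 = (0.980000 + 2.180000)/2 = 1.580000
  f(c_1) = f(1.580000) = 1.364312
  f(a) × f(c) < 0, new interval: [0.980000, 1.580000]
Iteration 2:
  c_2 = (0.980000 + 1.580000)/2 = 1.280000
  f(c_2) = f(1.280000) = -0.182848
  f(a) × f(c) ≥ 0, new interval: [1.280000, 1.580000]
Iteration 3:
  c_3 = (1.280000 + 1.580000)/2 = 1.430000
  f(c_3) = f(1.430000) = 0.494207
  f(a) × f(c) < 0, new interval: [1.280000, 1.430000]
Iteration 4:
  c_4 = (1.280000 + 1.430000)/2 = 1.355000
  f(c_4) = f(1.355000) = 0.132814
  f(a) × f(c) < 0, new interval: [1.280000, 1.355000]
Iteration 5:
  c_5 = (1.280000 + 1.355000)/2 = 1.317500
  f(c_5) = f(1.317500) = -0.030575
  f(a) × f(c) ≥ 0, new interval: [1.317500, 1.355000]
Iteration 6:
  c_6 = (1.317500 + 1.355000)/2 = 1.336250
  f(c_6) = f(1.336250) = 0.049710
  f(a) × f(c) < 0, new interval: [1.317500, 1.336250]
Iteration 7:
  c_7 = (1.317500 + 1.336250)/2 = 1.326875
  f(c_7) = f(1.326875) = 0.009217
  f(a) × f(c) < 0, new interval: [1.317500, 1.326875]

After 7 iteration(s), the approximation is c_7 = 1.326875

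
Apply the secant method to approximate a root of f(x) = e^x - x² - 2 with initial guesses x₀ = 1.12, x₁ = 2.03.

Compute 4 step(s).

f(x) = e^x - x² - 2
x₀ = 1.12, x₁ = 2.03

Secant formula: x_{n+1} = x_n - f(x_n)(x_n - x_{n-1})/(f(x_n) - f(x_{n-1}))

Iteration 1:
  f(1.120000) = -0.189546
  f(2.030000) = 1.493186
  x_2 = 2.030000 - 1.493186×(2.030000 - 1.120000)/(1.493186 - (-0.189546))
       = 1.222504
Iteration 2:
  f(2.030000) = 1.493186
  f(1.222504) = -0.098836
  x_3 = 1.222504 - (-0.098836)×(1.222504 - 2.030000)/(-0.098836 - 1.493186)
       = 1.272635
Iteration 3:
  f(1.222504) = -0.098836
  f(1.272635) = -0.049352
  x_4 = 1.272635 - (-0.049352)×(1.272635 - 1.222504)/(-0.049352 - (-0.098836))
       = 1.322632
Iteration 4:
  f(1.272635) = -0.049352
  f(1.322632) = 0.003932
  x_5 = 1.322632 - 0.003932×(1.322632 - 1.272635)/(0.003932 - (-0.049352))
       = 1.318943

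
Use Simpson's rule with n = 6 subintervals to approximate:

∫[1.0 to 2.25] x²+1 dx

f(x) = x²+1
a = 1.0, b = 2.25, n = 6
h = (b - a)/n = 0.208333

Simpson's rule: (h/3)[f(x₀) + 4f(x₁) + 2f(x₂) + ... + f(xₙ)]

x_0 = 1.0000, f(x_0) = 2.000000, coefficient = 1
x_1 = 1.2083, f(x_1) = 2.460069, coefficient = 4
x_2 = 1.4167, f(x_2) = 3.006944, coefficient = 2
x_3 = 1.6250, f(x_3) = 3.640625, coefficient = 4
x_4 = 1.8333, f(x_4) = 4.361111, coefficient = 2
x_5 = 2.0417, f(x_5) = 5.168403, coefficient = 4
x_6 = 2.2500, f(x_6) = 6.062500, coefficient = 1

I ≈ (0.208333/3) × 67.875000 = 4.713542
Exact value: 4.713542
Error: 0.000000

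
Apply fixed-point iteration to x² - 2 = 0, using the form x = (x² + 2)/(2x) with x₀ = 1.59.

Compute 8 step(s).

Equation: x² - 2 = 0
Fixed-point form: x = (x² + 2)/(2x)
x₀ = 1.59

x_1 = g(1.590000) = 1.423931
x_2 = g(1.423931) = 1.414247
x_3 = g(1.414247) = 1.414214
x_4 = g(1.414214) = 1.414214
x_5 = g(1.414214) = 1.414214
x_6 = g(1.414214) = 1.414214
x_7 = g(1.414214) = 1.414214
x_8 = g(1.414214) = 1.414214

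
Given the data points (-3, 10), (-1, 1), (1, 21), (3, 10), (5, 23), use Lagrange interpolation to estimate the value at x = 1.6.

Lagrange interpolation formula:
P(x) = Σ yᵢ × Lᵢ(x)
where Lᵢ(x) = Π_{j≠i} (x - xⱼ)/(xᵢ - xⱼ)

L_0(1.6) = (1.6 - (-1))/(-3 - (-1)) × (1.6 - 1)/(-3 - 1) × (1.6 - 3)/(-3 - 3) × (1.6 - 5)/(-3 - 5) = 0.019338
L_1(1.6) = (1.6 - (-3))/(-1 - (-3)) × (1.6 - 1)/(-1 - 1) × (1.6 - 3)/(-1 - 3) × (1.6 - 5)/(-1 - 5) = -0.136850
L_2(1.6) = (1.6 - (-3))/(1 - (-3)) × (1.6 - (-1))/(1 - (-1)) × (1.6 - 3)/(1 - 3) × (1.6 - 5)/(1 - 5) = 0.889525
L_3(1.6) = (1.6 - (-3))/(3 - (-3)) × (1.6 - (-1))/(3 - (-1)) × (1.6 - 1)/(3 - 1) × (1.6 - 5)/(3 - 5) = 0.254150
L_4(1.6) = (1.6 - (-3))/(5 - (-3)) × (1.6 - (-1))/(5 - (-1)) × (1.6 - 1)/(5 - 1) × (1.6 - 3)/(5 - 3) = -0.026163

P(1.6) = 10×L_0(1.6) + 1×L_1(1.6) + 21×L_2(1.6) + 10×L_3(1.6) + 23×L_4(1.6)
P(1.6) = 20.676312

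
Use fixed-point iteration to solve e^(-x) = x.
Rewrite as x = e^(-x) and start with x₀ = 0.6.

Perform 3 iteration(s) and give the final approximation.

Equation: e^(-x) = x
Fixed-point form: x = e^(-x)
x₀ = 0.6

x_1 = g(0.600000) = 0.548812
x_2 = g(0.548812) = 0.577636
x_3 = g(0.577636) = 0.561224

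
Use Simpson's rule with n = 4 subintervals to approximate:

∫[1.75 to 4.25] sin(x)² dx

f(x) = sin(x)²
a = 1.75, b = 4.25, n = 4
h = (b - a)/n = 0.625000

Simpson's rule: (h/3)[f(x₀) + 4f(x₁) + 2f(x₂) + ... + f(xₙ)]

x_0 = 1.7500, f(x_0) = 0.968228, coefficient = 1
x_1 = 2.3750, f(x_1) = 0.481199, coefficient = 4
x_2 = 3.0000, f(x_2) = 0.019915, coefficient = 2
x_3 = 3.6250, f(x_3) = 0.216038, coefficient = 4
x_4 = 4.2500, f(x_4) = 0.801006, coefficient = 1

I ≈ (0.625000/3) × 4.598011 = 0.957919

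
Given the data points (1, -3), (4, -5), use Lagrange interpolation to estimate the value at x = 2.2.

Lagrange interpolation formula:
P(x) = Σ yᵢ × Lᵢ(x)
where Lᵢ(x) = Π_{j≠i} (x - xⱼ)/(xᵢ - xⱼ)

L_0(2.2) = (2.2 - 4)/(1 - 4) = 0.600000
L_1(2.2) = (2.2 - 1)/(4 - 1) = 0.400000

P(2.2) = (-3)×L_0(2.2) + (-5)×L_1(2.2)
P(2.2) = -3.800000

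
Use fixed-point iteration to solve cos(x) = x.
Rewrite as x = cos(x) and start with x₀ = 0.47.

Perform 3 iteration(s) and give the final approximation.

Equation: cos(x) = x
Fixed-point form: x = cos(x)
x₀ = 0.47

x_1 = g(0.470000) = 0.891568
x_2 = g(0.891568) = 0.628193
x_3 = g(0.628193) = 0.809091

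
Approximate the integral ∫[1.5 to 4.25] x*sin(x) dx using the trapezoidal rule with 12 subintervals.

f(x) = x*sin(x)
a = 1.5, b = 4.25, n = 12
h = (b - a)/n = 0.229167

Trapezoidal rule: (h/2)[f(x₀) + 2f(x₁) + 2f(x₂) + ... + f(xₙ)]

x_0 = 1.5000, f(x_0) = 1.496242, coefficient = 1
x_1 = 1.7292, f(x_1) = 1.707527, coefficient = 2
x_2 = 1.9583, f(x_2) = 1.813109, coefficient = 2
x_3 = 2.1875, f(x_3) = 1.784539, coefficient = 2
x_4 = 2.4167, f(x_4) = 1.602443, coefficient = 2
x_5 = 2.6458, f(x_5) = 1.258622, coefficient = 2
x_6 = 2.8750, f(x_6) = 0.757407, coefficient = 2
x_7 = 3.1042, f(x_7) = 0.116149, coefficient = 2
x_8 = 3.3333, f(x_8) = -0.635227, coefficient = 2
x_9 = 3.5625, f(x_9) = -1.455598, coefficient = 2
x_10 = 3.7917, f(x_10) = -2.294889, coefficient = 2
x_11 = 4.0208, f(x_11) = -3.097066, coefficient = 2
x_12 = 4.2500, f(x_12) = -3.803705, coefficient = 1

I ≈ (0.229167/2) × 0.806574 = 0.092420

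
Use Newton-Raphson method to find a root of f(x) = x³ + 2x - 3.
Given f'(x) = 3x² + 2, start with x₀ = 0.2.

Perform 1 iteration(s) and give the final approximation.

f(x) = x³ + 2x - 3
f'(x) = 3x² + 2
x₀ = 0.2

Newton-Raphson formula: x_{n+1} = x_n - f(x_n)/f'(x_n)

Iteration 1:
  f(0.200000) = -2.592000
  f'(0.200000) = 2.120000
  x_1 = 0.200000 - (-2.592000)/2.120000 = 1.422642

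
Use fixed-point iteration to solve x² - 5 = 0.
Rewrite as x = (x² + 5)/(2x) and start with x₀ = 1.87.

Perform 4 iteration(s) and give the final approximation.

Equation: x² - 5 = 0
Fixed-point form: x = (x² + 5)/(2x)
x₀ = 1.87

x_1 = g(1.870000) = 2.271898
x_2 = g(2.271898) = 2.236351
x_3 = g(2.236351) = 2.236068
x_4 = g(2.236068) = 2.236068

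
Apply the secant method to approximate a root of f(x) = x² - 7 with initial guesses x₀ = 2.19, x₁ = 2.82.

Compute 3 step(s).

f(x) = x² - 7
x₀ = 2.19, x₁ = 2.82

Secant formula: x_{n+1} = x_n - f(x_n)(x_n - x_{n-1})/(f(x_n) - f(x_{n-1}))

Iteration 1:
  f(2.190000) = -2.203900
  f(2.820000) = 0.952400
  x_2 = 2.820000 - 0.952400×(2.820000 - 2.190000)/(0.952400 - (-2.203900))
       = 2.629900
Iteration 2:
  f(2.820000) = 0.952400
  f(2.629900) = -0.083625
  x_3 = 2.629900 - (-0.083625)×(2.629900 - 2.820000)/(-0.083625 - 0.952400)
       = 2.645245
Iteration 3:
  f(2.629900) = -0.083625
  f(2.645245) = -0.002682
  x_4 = 2.645245 - (-0.002682)×(2.645245 - 2.629900)/(-0.002682 - (-0.083625))
       = 2.645753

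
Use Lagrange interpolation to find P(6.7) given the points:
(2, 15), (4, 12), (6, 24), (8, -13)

Lagrange interpolation formula:
P(x) = Σ yᵢ × Lᵢ(x)
where Lᵢ(x) = Π_{j≠i} (x - xⱼ)/(xᵢ - xⱼ)

L_0(6.7) = (6.7 - 4)/(2 - 4) × (6.7 - 6)/(2 - 6) × (6.7 - 8)/(2 - 8) = 0.051188
L_1(6.7) = (6.7 - 2)/(4 - 2) × (6.7 - 6)/(4 - 6) × (6.7 - 8)/(4 - 8) = -0.267313
L_2(6.7) = (6.7 - 2)/(6 - 2) × (6.7 - 4)/(6 - 4) × (6.7 - 8)/(6 - 8) = 1.031062
L_3(6.7) = (6.7 - 2)/(8 - 2) × (6.7 - 4)/(8 - 4) × (6.7 - 6)/(8 - 6) = 0.185063

P(6.7) = 15×L_0(6.7) + 12×L_1(6.7) + 24×L_2(6.7) + (-13)×L_3(6.7)
P(6.7) = 19.899750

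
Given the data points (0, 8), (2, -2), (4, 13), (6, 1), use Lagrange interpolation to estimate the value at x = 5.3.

Lagrange interpolation formula:
P(x) = Σ yᵢ × Lᵢ(x)
where Lᵢ(x) = Π_{j≠i} (x - xⱼ)/(xᵢ - xⱼ)

L_0(5.3) = (5.3 - 2)/(0 - 2) × (5.3 - 4)/(0 - 4) × (5.3 - 6)/(0 - 6) = 0.062563
L_1(5.3) = (5.3 - 0)/(2 - 0) × (5.3 - 4)/(2 - 4) × (5.3 - 6)/(2 - 6) = -0.301438
L_2(5.3) = (5.3 - 0)/(4 - 0) × (5.3 - 2)/(4 - 2) × (5.3 - 6)/(4 - 6) = 0.765188
L_3(5.3) = (5.3 - 0)/(6 - 0) × (5.3 - 2)/(6 - 2) × (5.3 - 4)/(6 - 4) = 0.473687

P(5.3) = 8×L_0(5.3) + (-2)×L_1(5.3) + 13×L_2(5.3) + 1×L_3(5.3)
P(5.3) = 11.524500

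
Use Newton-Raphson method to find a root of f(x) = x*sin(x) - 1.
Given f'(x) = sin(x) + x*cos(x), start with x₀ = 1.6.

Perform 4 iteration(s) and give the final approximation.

f(x) = x*sin(x) - 1
f'(x) = sin(x) + x*cos(x)
x₀ = 1.6

Newton-Raphson formula: x_{n+1} = x_n - f(x_n)/f'(x_n)

Iteration 1:
  f(1.600000) = 0.599318
  f'(1.600000) = 0.952854
  x_1 = 1.600000 - 0.599318/0.952854 = 0.971029
Iteration 2:
  f(0.971029) = -0.198448
  f'(0.971029) = 1.373565
  x_2 = 0.971029 - (-0.198448)/1.373565 = 1.115505
Iteration 3:
  f(1.115505) = 0.001872
  f'(1.115505) = 1.388647
  x_3 = 1.115505 - 0.001872/1.388647 = 1.114157
Iteration 4:
  f(1.114157) = 0.000000
  f'(1.114157) = 1.388809
  x_4 = 1.114157 - 0.000000/1.388809 = 1.114157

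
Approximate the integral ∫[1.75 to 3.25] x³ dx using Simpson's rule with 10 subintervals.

f(x) = x³
a = 1.75, b = 3.25, n = 10
h = (b - a)/n = 0.150000

Simpson's rule: (h/3)[f(x₀) + 4f(x₁) + 2f(x₂) + ... + f(xₙ)]

x_0 = 1.7500, f(x_0) = 5.359375, coefficient = 1
x_1 = 1.9000, f(x_1) = 6.859000, coefficient = 4
x_2 = 2.0500, f(x_2) = 8.615125, coefficient = 2
x_3 = 2.2000, f(x_3) = 10.648000, coefficient = 4
x_4 = 2.3500, f(x_4) = 12.977875, coefficient = 2
x_5 = 2.5000, f(x_5) = 15.625000, coefficient = 4
x_6 = 2.6500, f(x_6) = 18.609625, coefficient = 2
x_7 = 2.8000, f(x_7) = 21.952000, coefficient = 4
x_8 = 2.9500, f(x_8) = 25.672375, coefficient = 2
x_9 = 3.1000, f(x_9) = 29.791000, coefficient = 4
x_10 = 3.2500, f(x_10) = 34.328125, coefficient = 1

I ≈ (0.150000/3) × 510.937500 = 25.546875
Exact value: 25.546875
Error: 0.000000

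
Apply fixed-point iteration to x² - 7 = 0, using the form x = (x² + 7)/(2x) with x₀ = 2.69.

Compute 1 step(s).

Equation: x² - 7 = 0
Fixed-point form: x = (x² + 7)/(2x)
x₀ = 2.69

x_1 = g(2.690000) = 2.646115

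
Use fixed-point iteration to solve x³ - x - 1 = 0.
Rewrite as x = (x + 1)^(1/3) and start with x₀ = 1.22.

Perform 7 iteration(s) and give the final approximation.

Equation: x³ - x - 1 = 0
Fixed-point form: x = (x + 1)^(1/3)
x₀ = 1.22

x_1 = g(1.220000) = 1.304521
x_2 = g(1.304521) = 1.320870
x_3 = g(1.320870) = 1.323987
x_4 = g(1.323987) = 1.324579
x_5 = g(1.324579) = 1.324692
x_6 = g(1.324692) = 1.324713
x_7 = g(1.324713) = 1.324717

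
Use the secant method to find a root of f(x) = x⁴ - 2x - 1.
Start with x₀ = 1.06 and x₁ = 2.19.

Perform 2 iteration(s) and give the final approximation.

f(x) = x⁴ - 2x - 1
x₀ = 1.06, x₁ = 2.19

Secant formula: x_{n+1} = x_n - f(x_n)(x_n - x_{n-1})/(f(x_n) - f(x_{n-1}))

Iteration 1:
  f(1.060000) = -1.857523
  f(2.190000) = 17.622575
  x_2 = 2.190000 - 17.622575×(2.190000 - 1.060000)/(17.622575 - (-1.857523))
       = 1.167751
Iteration 2:
  f(2.190000) = 17.622575
  f(1.167751) = -1.475981
  x_3 = 1.167751 - (-1.475981)×(1.167751 - 2.190000)/(-1.475981 - 17.622575)
       = 1.246753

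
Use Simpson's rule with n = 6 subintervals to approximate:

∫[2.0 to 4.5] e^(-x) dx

f(x) = e^(-x)
a = 2.0, b = 4.5, n = 6
h = (b - a)/n = 0.416667

Simpson's rule: (h/3)[f(x₀) + 4f(x₁) + 2f(x₂) + ... + f(xₙ)]

x_0 = 2.0000, f(x_0) = 0.135335, coefficient = 1
x_1 = 2.4167, f(x_1) = 0.089219, coefficient = 4
x_2 = 2.8333, f(x_2) = 0.058816, coefficient = 2
x_3 = 3.2500, f(x_3) = 0.038774, coefficient = 4
x_4 = 3.6667, f(x_4) = 0.025562, coefficient = 2
x_5 = 4.0833, f(x_5) = 0.016851, coefficient = 4
x_6 = 4.5000, f(x_6) = 0.011109, coefficient = 1

I ≈ (0.416667/3) × 0.894576 = 0.124247
Exact value: 0.124226
Error: 0.000020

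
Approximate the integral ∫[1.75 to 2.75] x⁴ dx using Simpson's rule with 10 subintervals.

f(x) = x⁴
a = 1.75, b = 2.75, n = 10
h = (b - a)/n = 0.100000

Simpson's rule: (h/3)[f(x₀) + 4f(x₁) + 2f(x₂) + ... + f(xₙ)]

x_0 = 1.7500, f(x_0) = 9.378906, coefficient = 1
x_1 = 1.8500, f(x_1) = 11.713506, coefficient = 4
x_2 = 1.9500, f(x_2) = 14.459006, coefficient = 2
x_3 = 2.0500, f(x_3) = 17.661006, coefficient = 4
x_4 = 2.1500, f(x_4) = 21.367506, coefficient = 2
x_5 = 2.2500, f(x_5) = 25.628906, coefficient = 4
x_6 = 2.3500, f(x_6) = 30.498006, coefficient = 2
x_7 = 2.4500, f(x_7) = 36.030006, coefficient = 4
x_8 = 2.5500, f(x_8) = 42.282506, coefficient = 2
x_9 = 2.6500, f(x_9) = 49.315506, coefficient = 4
x_10 = 2.7500, f(x_10) = 57.191406, coefficient = 1

I ≈ (0.100000/3) × 845.180088 = 28.172670
Exact value: 28.172656
Error: 0.000013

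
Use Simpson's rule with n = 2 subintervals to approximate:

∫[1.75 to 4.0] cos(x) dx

f(x) = cos(x)
a = 1.75, b = 4.0, n = 2
h = (b - a)/n = 1.125000

Simpson's rule: (h/3)[f(x₀) + 4f(x₁) + 2f(x₂) + ... + f(xₙ)]

x_0 = 1.7500, f(x_0) = -0.178246, coefficient = 1
x_1 = 2.8750, f(x_1) = -0.964674, coefficient = 4
x_2 = 4.0000, f(x_2) = -0.653644, coefficient = 1

I ≈ (1.125000/3) × -4.690586 = -1.758970
Exact value: -1.740788
Error: 0.018181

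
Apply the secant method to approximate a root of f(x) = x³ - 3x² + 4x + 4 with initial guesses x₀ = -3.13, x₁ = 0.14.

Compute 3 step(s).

f(x) = x³ - 3x² + 4x + 4
x₀ = -3.13, x₁ = 0.14

Secant formula: x_{n+1} = x_n - f(x_n)(x_n - x_{n-1})/(f(x_n) - f(x_{n-1}))

Iteration 1:
  f(-3.130000) = -68.574997
  f(0.140000) = 4.503944
  x_2 = 0.140000 - 4.503944×(0.140000 - (-3.130000))/(4.503944 - (-68.574997))
       = -0.061534
Iteration 2:
  f(0.140000) = 4.503944
  f(-0.061534) = 3.742271
  x_3 = -0.061534 - 3.742271×(-0.061534 - 0.140000)/(3.742271 - 4.503944)
       = -1.051717
Iteration 3:
  f(-0.061534) = 3.742271
  f(-1.051717) = -4.688507
  x_4 = -1.051717 - (-4.688507)×(-1.051717 - (-0.061534))/(-4.688507 - 3.742271)
       = -0.501059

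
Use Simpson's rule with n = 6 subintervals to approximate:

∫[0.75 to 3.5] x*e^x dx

f(x) = x*e^x
a = 0.75, b = 3.5, n = 6
h = (b - a)/n = 0.458333

Simpson's rule: (h/3)[f(x₀) + 4f(x₁) + 2f(x₂) + ... + f(xₙ)]

x_0 = 0.7500, f(x_0) = 1.587750, coefficient = 1
x_1 = 1.2083, f(x_1) = 4.045379, coefficient = 4
x_2 = 1.6667, f(x_2) = 8.824150, coefficient = 2
x_3 = 2.1250, f(x_3) = 17.792407, coefficient = 4
x_4 = 2.5833, f(x_4) = 34.206439, coefficient = 2
x_5 = 3.0417, f(x_5) = 63.692848, coefficient = 4
x_6 = 3.5000, f(x_6) = 115.904082, coefficient = 1

I ≈ (0.458333/3) × 545.675547 = 83.367097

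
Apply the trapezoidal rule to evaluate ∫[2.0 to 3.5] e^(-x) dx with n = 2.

f(x) = e^(-x)
a = 2.0, b = 3.5, n = 2
h = (b - a)/n = 0.750000

Trapezoidal rule: (h/2)[f(x₀) + 2f(x₁) + 2f(x₂) + ... + f(xₙ)]

x_0 = 2.0000, f(x_0) = 0.135335, coefficient = 1
x_1 = 2.7500, f(x_1) = 0.063928, coefficient = 2
x_2 = 3.5000, f(x_2) = 0.030197, coefficient = 1

I ≈ (0.750000/2) × 0.293388 = 0.110021
Exact value: 0.105138
Error: 0.004883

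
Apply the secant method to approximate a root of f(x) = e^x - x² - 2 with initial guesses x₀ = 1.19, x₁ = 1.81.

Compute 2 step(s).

f(x) = e^x - x² - 2
x₀ = 1.19, x₁ = 1.81

Secant formula: x_{n+1} = x_n - f(x_n)(x_n - x_{n-1})/(f(x_n) - f(x_{n-1}))

Iteration 1:
  f(1.190000) = -0.129019
  f(1.810000) = 0.834347
  x_2 = 1.810000 - 0.834347×(1.810000 - 1.190000)/(0.834347 - (-0.129019))
       = 1.273033
Iteration 2:
  f(1.810000) = 0.834347
  f(1.273033) = -0.048944
  x_3 = 1.273033 - (-0.048944)×(1.273033 - 1.810000)/(-0.048944 - 0.834347)
       = 1.302787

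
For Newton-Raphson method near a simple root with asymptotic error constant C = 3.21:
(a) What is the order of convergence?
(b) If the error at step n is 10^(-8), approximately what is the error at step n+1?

(a) Newton-Raphson has quadratic (order 2) convergence near simple roots.
    This means |e_{n+1}| ≈ C|e_n|².

(b) With |e_n| = 10^(-8) and C = 3.21:
    |e_{n+1}| ≈ 3.21 × (10^(-8))² = 3.21 × 10^(-16)

(a) 2 (quadratic); (b) |e_{n+1}| ≈ 3.210e-16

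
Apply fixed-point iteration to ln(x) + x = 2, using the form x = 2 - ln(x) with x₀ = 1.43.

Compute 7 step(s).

Equation: ln(x) + x = 2
Fixed-point form: x = 2 - ln(x)
x₀ = 1.43

x_1 = g(1.430000) = 1.642326
x_2 = g(1.642326) = 1.503887
x_3 = g(1.503887) = 1.591947
x_4 = g(1.591947) = 1.535042
x_5 = g(1.535042) = 1.571442
x_6 = g(1.571442) = 1.548006
x_7 = g(1.548006) = 1.563032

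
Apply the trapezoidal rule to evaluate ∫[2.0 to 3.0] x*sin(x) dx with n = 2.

f(x) = x*sin(x)
a = 2.0, b = 3.0, n = 2
h = (b - a)/n = 0.500000

Trapezoidal rule: (h/2)[f(x₀) + 2f(x₁) + 2f(x₂) + ... + f(xₙ)]

x_0 = 2.0000, f(x_0) = 1.818595, coefficient = 1
x_1 = 2.5000, f(x_1) = 1.496180, coefficient = 2
x_2 = 3.0000, f(x_2) = 0.423360, coefficient = 1

I ≈ (0.500000/2) × 5.234316 = 1.308579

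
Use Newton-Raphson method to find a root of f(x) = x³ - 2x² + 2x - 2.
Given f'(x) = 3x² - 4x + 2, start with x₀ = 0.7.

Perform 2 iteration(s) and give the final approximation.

f(x) = x³ - 2x² + 2x - 2
f'(x) = 3x² - 4x + 2
x₀ = 0.7

Newton-Raphson formula: x_{n+1} = x_n - f(x_n)/f'(x_n)

Iteration 1:
  f(0.700000) = -1.237000
  f'(0.700000) = 0.670000
  x_1 = 0.700000 - (-1.237000)/0.670000 = 2.546269
Iteration 2:
  f(2.546269) = 6.634261
  f'(2.546269) = 11.265378
  x_2 = 2.546269 - 6.634261/11.265378 = 1.957362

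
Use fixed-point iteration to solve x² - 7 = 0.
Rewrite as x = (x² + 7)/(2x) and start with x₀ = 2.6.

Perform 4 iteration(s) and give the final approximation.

Equation: x² - 7 = 0
Fixed-point form: x = (x² + 7)/(2x)
x₀ = 2.6

x_1 = g(2.600000) = 2.646154
x_2 = g(2.646154) = 2.645751
x_3 = g(2.645751) = 2.645751
x_4 = g(2.645751) = 2.645751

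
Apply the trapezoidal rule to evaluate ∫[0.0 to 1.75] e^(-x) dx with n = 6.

f(x) = e^(-x)
a = 0.0, b = 1.75, n = 6
h = (b - a)/n = 0.291667

Trapezoidal rule: (h/2)[f(x₀) + 2f(x₁) + 2f(x₂) + ... + f(xₙ)]

x_0 = 0.0000, f(x_0) = 1.000000, coefficient = 1
x_1 = 0.2917, f(x_1) = 0.747018, coefficient = 2
x_2 = 0.5833, f(x_2) = 0.558035, coefficient = 2
x_3 = 0.8750, f(x_3) = 0.416862, coefficient = 2
x_4 = 1.1667, f(x_4) = 0.311403, coefficient = 2
x_5 = 1.4583, f(x_5) = 0.232624, coefficient = 2
x_6 = 1.7500, f(x_6) = 0.173774, coefficient = 1

I ≈ (0.291667/2) × 5.705657 = 0.832075
Exact value: 0.826226
Error: 0.005849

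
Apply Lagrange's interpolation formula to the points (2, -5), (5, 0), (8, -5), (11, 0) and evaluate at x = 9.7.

Lagrange interpolation formula:
P(x) = Σ yᵢ × Lᵢ(x)
where Lᵢ(x) = Π_{j≠i} (x - xⱼ)/(xᵢ - xⱼ)

L_0(9.7) = (9.7 - 5)/(2 - 5) × (9.7 - 8)/(2 - 8) × (9.7 - 11)/(2 - 11) = 0.064117
L_1(9.7) = (9.7 - 2)/(5 - 2) × (9.7 - 8)/(5 - 8) × (9.7 - 11)/(5 - 11) = -0.315130
L_2(9.7) = (9.7 - 2)/(8 - 2) × (9.7 - 5)/(8 - 5) × (9.7 - 11)/(8 - 11) = 0.871241
L_3(9.7) = (9.7 - 2)/(11 - 2) × (9.7 - 5)/(11 - 5) × (9.7 - 8)/(11 - 8) = 0.379772

P(9.7) = (-5)×L_0(9.7) + 0×L_1(9.7) + (-5)×L_2(9.7) + 0×L_3(9.7)
P(9.7) = -4.676790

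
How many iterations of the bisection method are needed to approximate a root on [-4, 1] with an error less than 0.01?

We need (b-a)/2^n ≤ 0.01
(1 - (-4))/2^n ≤ 0.01
5/2^n ≤ 0.01
2^n ≥ 500
n ≥ log₂(500) = 8.97
n ≥ 9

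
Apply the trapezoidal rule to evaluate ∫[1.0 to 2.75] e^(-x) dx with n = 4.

f(x) = e^(-x)
a = 1.0, b = 2.75, n = 4
h = (b - a)/n = 0.437500

Trapezoidal rule: (h/2)[f(x₀) + 2f(x₁) + 2f(x₂) + ... + f(xₙ)]

x_0 = 1.0000, f(x_0) = 0.367879, coefficient = 1
x_1 = 1.4375, f(x_1) = 0.237521, coefficient = 2
x_2 = 1.8750, f(x_2) = 0.153355, coefficient = 2
x_3 = 2.3125, f(x_3) = 0.099013, coefficient = 2
x_4 = 2.7500, f(x_4) = 0.063928, coefficient = 1

I ≈ (0.437500/2) × 1.411586 = 0.308784
Exact value: 0.303952
Error: 0.004833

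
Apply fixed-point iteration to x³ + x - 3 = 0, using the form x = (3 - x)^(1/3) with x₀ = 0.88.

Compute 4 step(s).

Equation: x³ + x - 3 = 0
Fixed-point form: x = (3 - x)^(1/3)
x₀ = 0.88

x_1 = g(0.880000) = 1.284632
x_2 = g(1.284632) = 1.197069
x_3 = g(1.197069) = 1.217100
x_4 = g(1.217100) = 1.212576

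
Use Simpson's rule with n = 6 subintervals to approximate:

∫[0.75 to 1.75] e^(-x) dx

f(x) = e^(-x)
a = 0.75, b = 1.75, n = 6
h = (b - a)/n = 0.166667

Simpson's rule: (h/3)[f(x₀) + 4f(x₁) + 2f(x₂) + ... + f(xₙ)]

x_0 = 0.7500, f(x_0) = 0.472367, coefficient = 1
x_1 = 0.9167, f(x_1) = 0.399850, coefficient = 4
x_2 = 1.0833, f(x_2) = 0.338465, coefficient = 2
x_3 = 1.2500, f(x_3) = 0.286505, coefficient = 4
x_4 = 1.4167, f(x_4) = 0.242521, coefficient = 2
x_5 = 1.5833, f(x_5) = 0.205290, coefficient = 4
x_6 = 1.7500, f(x_6) = 0.173774, coefficient = 1

I ≈ (0.166667/3) × 5.374690 = 0.298594
Exact value: 0.298593
Error: 0.000001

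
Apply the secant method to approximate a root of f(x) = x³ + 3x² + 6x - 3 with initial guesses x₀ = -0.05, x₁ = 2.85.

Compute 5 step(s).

f(x) = x³ + 3x² + 6x - 3
x₀ = -0.05, x₁ = 2.85

Secant formula: x_{n+1} = x_n - f(x_n)(x_n - x_{n-1})/(f(x_n) - f(x_{n-1}))

Iteration 1:
  f(-0.050000) = -3.292625
  f(2.850000) = 61.616625
  x_2 = 2.850000 - 61.616625×(2.850000 - (-0.050000))/(61.616625 - (-3.292625))
       = 0.097107
Iteration 2:
  f(2.850000) = 61.616625
  f(0.097107) = -2.388152
  x_3 = 0.097107 - (-2.388152)×(0.097107 - 2.850000)/(-2.388152 - 61.616625)
       = 0.199823
Iteration 3:
  f(0.097107) = -2.388152
  f(0.199823) = -1.673293
  x_4 = 0.199823 - (-1.673293)×(0.199823 - 0.097107)/(-1.673293 - (-2.388152))
       = 0.440254
Iteration 4:
  f(0.199823) = -1.673293
  f(0.440254) = 0.308330
  x_5 = 0.440254 - 0.308330×(0.440254 - 0.199823)/(0.308330 - (-1.673293))
       = 0.402845
Iteration 5:
  f(0.440254) = 0.308330
  f(0.402845) = -0.030706
  x_6 = 0.402845 - (-0.030706)×(0.402845 - 0.440254)/(-0.030706 - 0.308330)
       = 0.406233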